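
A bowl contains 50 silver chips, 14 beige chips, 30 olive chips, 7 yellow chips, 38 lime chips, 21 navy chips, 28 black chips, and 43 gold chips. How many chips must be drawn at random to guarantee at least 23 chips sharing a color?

153

In the worst case we take at most 22 of each color, but all 14 beige, all 7 yellow, and all 21 navy (fewer than 22), giving 22 + 14 + 22 + 7 + 22 + 21 + 22 + 22 = 152.
One more chip then forces some color to 23, so 152 + 1 = 153.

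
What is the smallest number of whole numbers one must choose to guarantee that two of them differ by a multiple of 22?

Use the pigeonhole principle on residue classes: two integers differ by a multiple of 22 exactly when they share a remainder mod 22.
There are 22 residue classes mod 22, so 22 integers can all lie in distinct classes.
One more integer must repeat a residue, giving a difference divisible by 22. So n = 22 + 1 = 23.

23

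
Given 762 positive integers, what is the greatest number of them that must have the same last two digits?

8

The 762 positive integers fall into 100 possible two-digit endings.
If each of the 100 possible two-digit endings held at most 7, the total would be at most 100 × 7 = 700 < 762, a contradiction.
So at least one holds ⌈762/100⌉ = 8.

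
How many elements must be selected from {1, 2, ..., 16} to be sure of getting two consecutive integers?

9

Partition {1, …, 16} into 8 pairs: {1,2}, {3,4}, …, {15,16}.
Choosing 8 integers — say the 8 even numbers 2, 4, …, 16 — takes one from each pair and avoids the property.
Choosing 9 forces two into the same pair by pigeonhole, and those are consecutive. So 9.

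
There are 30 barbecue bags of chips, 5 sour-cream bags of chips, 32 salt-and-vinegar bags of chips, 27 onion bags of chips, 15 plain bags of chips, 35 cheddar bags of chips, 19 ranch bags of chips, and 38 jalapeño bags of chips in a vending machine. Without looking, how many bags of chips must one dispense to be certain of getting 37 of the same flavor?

In the worst case we take at most 36 of each flavor, but all 30 barbecue, all 5 sour-cream, all 32 salt-and-vinegar, all 27 onion, all 15 plain, all 35 cheddar, and all 19 ranch (fewer than 36), giving 30 + 5 + 32 + 27 + 15 + 35 + 19 + 36 = 199.
One more bag of chips then forces some flavor to 37, so 199 + 1 = 200.

200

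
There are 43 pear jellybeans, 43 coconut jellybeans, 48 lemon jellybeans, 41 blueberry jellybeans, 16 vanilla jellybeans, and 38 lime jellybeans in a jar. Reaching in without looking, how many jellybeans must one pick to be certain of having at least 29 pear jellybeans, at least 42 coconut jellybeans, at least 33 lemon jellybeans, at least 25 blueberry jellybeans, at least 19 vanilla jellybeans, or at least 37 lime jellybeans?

The worst case stops just short of every target: 28 pear, 41 coconut, 32 lemon, 24 blueberry, all 16 vanilla, 36 lime — 28 + 41 + 32 + 24 + 16 + 36 = 177 jellybeans.
One more jellybean must push some flavor to its target, so 177 + 1 = 178.

178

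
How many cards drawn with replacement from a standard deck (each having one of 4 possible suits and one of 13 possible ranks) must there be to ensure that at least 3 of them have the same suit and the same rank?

105

There are 4 × 13 = 52 (suit, rank) combinations acting as pigeonholes.
With 52 × 2 = 104 cards drawn with replacement from a standard deck we could place exactly 2 in each, with no (suit, rank) pair reaching 3.
One more forces some (suit, rank) pair to hold 3, so 104 + 1 = 105.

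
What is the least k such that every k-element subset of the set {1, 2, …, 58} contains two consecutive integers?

30

Partition {1, …, 58} into 29 pairs: {1,2}, {3,4}, …, {57,58}.
Choosing 29 integers — say the 29 even numbers 2, 4, …, 58 — takes one from each pair and avoids the property.
Choosing 30 forces two into the same pair by pigeonhole, and those are consecutive. So 30.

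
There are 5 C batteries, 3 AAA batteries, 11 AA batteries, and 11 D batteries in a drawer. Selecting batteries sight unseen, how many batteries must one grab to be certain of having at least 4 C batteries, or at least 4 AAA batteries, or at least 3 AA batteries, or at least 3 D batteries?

Each of the 4 types has its own threshold; avoid all of them simultaneously.
The worst case stops just short of every target: 3 C, 3 AAA, 2 AA, 2 D — 3 + 3 + 2 + 2 = 10 batteries.
One more battery must push some type to its target, so 10 + 1 = 11.

11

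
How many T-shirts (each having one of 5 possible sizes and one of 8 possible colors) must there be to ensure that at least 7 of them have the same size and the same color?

There are 5 × 8 = 40 (size, color) combinations acting as pigeonholes.
With 40 × 6 = 240 T-shirts we could place exactly 6 in each, with no (size, color) pair reaching 7.
One more forces some (size, color) pair to hold 7, so 240 + 1 = 241.

241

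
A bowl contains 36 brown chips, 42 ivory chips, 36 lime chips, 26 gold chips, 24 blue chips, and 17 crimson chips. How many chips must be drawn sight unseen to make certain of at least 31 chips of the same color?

158

In the worst case we take at most 30 of each color, but all 26 gold, all 24 blue, and all 17 crimson (fewer than 30), giving 30 + 30 + 30 + 26 + 24 + 17 = 157.
One more chip then forces some color to 31, so 157 + 1 = 158.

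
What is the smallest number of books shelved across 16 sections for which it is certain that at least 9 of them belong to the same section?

129

There are 16 sections acting as pigeonholes.
With 16 × 8 = 128 books we could place exactly 8 in each, with no class reaching 9.
One more forces some class to hold 9, so 128 + 1 = 129.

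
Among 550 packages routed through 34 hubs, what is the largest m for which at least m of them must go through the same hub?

17

If each of the 34 hubs held at most 16, the total would be at most 34 × 16 = 544 < 550, a contradiction.
So at least one holds ⌈550/34⌉ = 17.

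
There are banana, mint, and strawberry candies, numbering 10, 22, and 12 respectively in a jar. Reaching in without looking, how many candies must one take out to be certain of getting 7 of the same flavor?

19

The worst case takes 6 candies of each flavor without reaching 7 of any: 3 × 6 = 18.
The next candy must bring some flavor to 7, so 18 + 1 = 19.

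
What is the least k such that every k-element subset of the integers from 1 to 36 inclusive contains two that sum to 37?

Partition {1, …, 36} into 18 pairs: {1,36}, {2,35}, …, {18,19}.
Choosing 18 integers — say the integers 1 through 18 — takes one from each pair and avoids the property.
Choosing 19 forces two into the same pair by pigeonhole, and those sum to 37. So 19.

19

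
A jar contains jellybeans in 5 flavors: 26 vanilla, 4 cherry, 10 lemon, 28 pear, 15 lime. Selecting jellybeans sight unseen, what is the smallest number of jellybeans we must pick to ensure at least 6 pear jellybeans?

61

The worst case draws every non-pear jellybean first: 26 + 4 + 10 + 15 = 55.
The next 6 draws are then forced to be pear, giving 55 + 6 = 61.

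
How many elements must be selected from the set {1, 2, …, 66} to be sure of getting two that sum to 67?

Partition {1, …, 66} into 33 pairs: {1,66}, {2,65}, …, {33,34}.
Choosing 33 integers — say the integers 1 through 33 — takes one from each pair and avoids the property.
Choosing 34 forces two into the same pair by pigeonhole, and those sum to 67. So 34.

34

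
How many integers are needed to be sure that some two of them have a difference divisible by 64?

65

Use the pigeonhole principle on residue classes: two integers differ by a multiple of 64 exactly when they share a remainder mod 64.
There are 64 residue classes mod 64, so 64 integers can all lie in distinct classes.
One more integer must repeat a residue, giving a difference divisible by 64. So n = 64 + 1 = 65.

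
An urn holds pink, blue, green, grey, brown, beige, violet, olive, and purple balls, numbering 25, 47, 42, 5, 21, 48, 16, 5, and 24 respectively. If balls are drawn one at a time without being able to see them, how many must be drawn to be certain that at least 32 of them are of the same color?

Treat the 9 colors as pigeonholes.
In the worst case we take at most 31 of each color, but all 25 pink, all 5 grey, all 21 brown, all 16 violet, all 5 olive, and all 24 purple (fewer than 31), giving 25 + 31 + 31 + 5 + 21 + 31 + 16 + 5 + 24 = 189.
One more ball then forces some color to 32, so 189 + 1 = 190.

190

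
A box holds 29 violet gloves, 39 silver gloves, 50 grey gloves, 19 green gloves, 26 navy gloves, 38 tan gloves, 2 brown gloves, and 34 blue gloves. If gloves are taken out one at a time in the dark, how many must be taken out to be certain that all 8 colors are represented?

The hardest color to obtain is brown: we could draw every other glove first — 237 − 2 = 235 gloves — without a single brown one.
The next draw must be brown, so 235 + 1 = 236.

236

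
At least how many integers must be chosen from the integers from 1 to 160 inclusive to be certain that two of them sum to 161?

81

Partition {1, …, 160} into 80 pairs: {1,160}, {2,159}, …, {80,81}.
Choosing 80 integers — say the integers 1 through 80 — takes one from each pair and avoids the property.
Choosing 81 forces two into the same pair by pigeonhole, and those sum to 161. So 81.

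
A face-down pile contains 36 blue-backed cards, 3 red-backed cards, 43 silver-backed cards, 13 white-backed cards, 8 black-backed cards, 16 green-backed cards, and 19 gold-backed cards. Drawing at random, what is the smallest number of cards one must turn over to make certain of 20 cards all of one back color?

98

Treat the 7 back colors as pigeonholes.
In the worst case we take at most 19 of each back color, but all 3 red-backed, all 13 white-backed, all 8 black-backed, and all 16 green-backed (fewer than 19), giving 19 + 3 + 19 + 13 + 8 + 16 + 19 = 97.
One more card then forces some back color to 20, so 97 + 1 = 98.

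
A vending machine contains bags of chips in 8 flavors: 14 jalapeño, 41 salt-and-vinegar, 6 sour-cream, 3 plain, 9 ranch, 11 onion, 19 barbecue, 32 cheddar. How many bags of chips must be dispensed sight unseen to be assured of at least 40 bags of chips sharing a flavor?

Treat the 8 flavors as pigeonholes.
In the worst case we take at most 39 of each flavor, but all 14 jalapeño, all 6 sour-cream, all 3 plain, all 9 ranch, all 11 onion, all 19 barbecue, and all 32 cheddar (fewer than 39), giving 14 + 39 + 6 + 3 + 9 + 11 + 19 + 32 = 133.
One more bag of chips then forces some flavor to 40, so 133 + 1 = 134.

134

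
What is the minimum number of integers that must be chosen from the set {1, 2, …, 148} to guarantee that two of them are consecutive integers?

Partition {1, …, 148} into 74 pairs: {1,2}, {3,4}, …, {147,148}.
Choosing 74 integers — say the 74 even numbers 2, 4, …, 148 — takes one from each pair and avoids the property.
Choosing 75 forces two into the same pair by pigeonhole, and those are consecutive. So 75.

75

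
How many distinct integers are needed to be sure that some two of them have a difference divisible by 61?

62

Two integers differ by a multiple of 61 exactly when they share a remainder mod 61.
There are 61 residue classes mod 61, so 61 integers can all lie in distinct classes.
One more integer must repeat a residue, giving a difference divisible by 61. So n = 61 + 1 = 62.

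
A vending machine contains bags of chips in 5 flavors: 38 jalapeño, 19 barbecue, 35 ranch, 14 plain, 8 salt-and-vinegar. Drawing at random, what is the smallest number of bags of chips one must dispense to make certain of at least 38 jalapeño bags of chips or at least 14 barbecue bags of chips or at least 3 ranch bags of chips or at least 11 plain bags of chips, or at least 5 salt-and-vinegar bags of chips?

The worst case stops just short of every target: 37 jalapeño, 13 barbecue, 2 ranch, 10 plain, 4 salt-and-vinegar — 37 + 13 + 2 + 10 + 4 = 66 bags of chips.
One more bag of chips must push some flavor to its target, so 66 + 1 = 67.

67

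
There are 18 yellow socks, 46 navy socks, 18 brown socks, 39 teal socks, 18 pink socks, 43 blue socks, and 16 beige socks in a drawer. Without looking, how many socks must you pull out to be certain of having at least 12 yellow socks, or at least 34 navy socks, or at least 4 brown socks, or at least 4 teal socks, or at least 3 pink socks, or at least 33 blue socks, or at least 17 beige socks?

101

The worst case stops just short of every target: 11 yellow, 33 navy, 3 brown, 3 teal, 2 pink, 32 blue, 16 beige — 11 + 33 + 3 + 3 + 2 + 32 + 16 = 100 socks.
One more sock must push some color to its target, so 100 + 1 = 101.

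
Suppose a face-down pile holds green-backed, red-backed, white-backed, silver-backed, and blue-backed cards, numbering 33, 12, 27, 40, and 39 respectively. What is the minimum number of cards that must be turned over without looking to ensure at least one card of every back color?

The hardest back color to obtain is red-backed: we could draw every other card first — 151 − 12 = 139 cards — without a single red-backed one.
The next draw must be red-backed, so 139 + 1 = 140.

140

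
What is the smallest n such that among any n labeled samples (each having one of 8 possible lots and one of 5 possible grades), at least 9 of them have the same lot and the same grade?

There are 8 × 5 = 40 (lot, grade) combinations acting as pigeonholes.
With 40 × 8 = 320 labeled samples we could place exactly 8 in each, with no (lot, grade) pair reaching 9.
One more forces some (lot, grade) pair to hold 9, so 320 + 1 = 321.

321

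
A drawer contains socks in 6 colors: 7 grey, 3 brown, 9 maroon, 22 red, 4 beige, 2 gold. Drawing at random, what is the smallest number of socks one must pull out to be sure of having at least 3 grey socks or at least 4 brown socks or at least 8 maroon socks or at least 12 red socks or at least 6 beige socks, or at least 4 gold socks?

30

The worst case stops just short of every target: 2 grey, 3 brown, 7 maroon, 11 red, all 4 beige, all 2 gold — 2 + 3 + 7 + 11 + 4 + 2 = 29 socks.
One more sock must push some color to its target, so 29 + 1 = 30.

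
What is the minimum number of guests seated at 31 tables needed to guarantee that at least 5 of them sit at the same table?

125

There are 31 tables acting as pigeonholes.
With 31 × 4 = 124 guests we could place exactly 4 in each, with no class reaching 5.
One more forces some class to hold 5, so 124 + 1 = 125.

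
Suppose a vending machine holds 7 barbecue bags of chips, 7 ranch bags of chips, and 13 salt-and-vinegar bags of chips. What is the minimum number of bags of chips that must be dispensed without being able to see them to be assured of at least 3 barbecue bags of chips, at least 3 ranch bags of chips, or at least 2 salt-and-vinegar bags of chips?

Each of the 3 flavors has its own threshold; avoid all of them simultaneously.
The worst case stops just short of every target: 2 barbecue, 2 ranch, 1 salt-and-vinegar — 2 + 2 + 1 = 5 bags of chips.
One more bag of chips must push some flavor to its target, so 5 + 1 = 6.

6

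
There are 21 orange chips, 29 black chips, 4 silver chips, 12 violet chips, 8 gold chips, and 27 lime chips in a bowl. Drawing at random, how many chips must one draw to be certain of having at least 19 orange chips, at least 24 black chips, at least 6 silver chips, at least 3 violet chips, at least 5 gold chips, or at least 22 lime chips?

The worst case stops just short of every target: 18 orange, 23 black, all 4 silver, 2 violet, 4 gold, 21 lime — 18 + 23 + 4 + 2 + 4 + 21 = 72 chips.
One more chip must push some color to its target, so 72 + 1 = 73.

73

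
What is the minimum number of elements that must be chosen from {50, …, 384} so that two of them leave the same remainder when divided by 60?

Use the pigeonhole principle on residue classes: group the integers by remainder mod 60; there are 60 residue classes, each nonempty in this range.
Choosing one from each class (60 integers) avoids any shared remainder.
One more choice must repeat a class, so two differ by a multiple of 60. Hence 60 + 1 = 61.

61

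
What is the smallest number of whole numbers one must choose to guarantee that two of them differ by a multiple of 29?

30

Two integers differ by a multiple of 29 exactly when they share a remainder mod 29.
There are 29 residue classes mod 29, so 29 integers can all lie in distinct classes.
One more integer must repeat a residue, giving a difference divisible by 29. So n = 29 + 1 = 30.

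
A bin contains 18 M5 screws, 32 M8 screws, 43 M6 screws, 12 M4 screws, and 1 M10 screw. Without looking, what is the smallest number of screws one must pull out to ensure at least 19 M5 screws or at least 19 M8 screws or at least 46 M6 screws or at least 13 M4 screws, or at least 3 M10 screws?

Each of the 5 sizes has its own threshold; avoid all of them simultaneously.
The worst case stops just short of every target: 18 M5, 18 M8, all 43 M6, 12 M4, all 1 M10 — 18 + 18 + 43 + 12 + 1 = 92 screws.
One more screw must push some size to its target, so 92 + 1 = 93.

93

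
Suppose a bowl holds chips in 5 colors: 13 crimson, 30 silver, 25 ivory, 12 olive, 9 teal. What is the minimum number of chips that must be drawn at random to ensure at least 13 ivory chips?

77

To avoid ivory chips as long as possible, exhaust the other 4 colors first.
The worst case draws every non-ivory chip first: 13 + 30 + 12 + 9 = 64.
The next 13 draws are then forced to be ivory, giving 64 + 13 = 77.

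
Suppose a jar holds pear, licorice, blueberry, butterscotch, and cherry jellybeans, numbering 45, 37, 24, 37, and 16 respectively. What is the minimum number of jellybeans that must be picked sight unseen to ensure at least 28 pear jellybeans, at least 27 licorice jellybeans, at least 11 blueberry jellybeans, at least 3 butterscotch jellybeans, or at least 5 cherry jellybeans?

70

The worst case stops just short of every target: 27 pear, 26 licorice, 10 blueberry, 2 butterscotch, 4 cherry — 27 + 26 + 10 + 2 + 4 = 69 jellybeans.
One more jellybean must push some flavor to its target, so 69 + 1 = 70.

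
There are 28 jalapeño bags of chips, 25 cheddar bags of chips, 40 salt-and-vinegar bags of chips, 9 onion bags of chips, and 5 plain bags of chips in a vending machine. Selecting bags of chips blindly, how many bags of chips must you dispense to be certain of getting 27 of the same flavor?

92

In the worst case we take at most 26 of each flavor, but all 25 cheddar, all 9 onion, and all 5 plain (fewer than 26), giving 26 + 25 + 26 + 9 + 5 = 91.
One more bag of chips then forces some flavor to 27, so 91 + 1 = 92.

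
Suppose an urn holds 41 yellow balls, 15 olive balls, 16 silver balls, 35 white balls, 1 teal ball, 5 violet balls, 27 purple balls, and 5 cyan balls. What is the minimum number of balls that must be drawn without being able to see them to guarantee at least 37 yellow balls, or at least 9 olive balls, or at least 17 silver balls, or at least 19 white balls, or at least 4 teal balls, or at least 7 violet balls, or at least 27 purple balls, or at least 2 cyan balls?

The worst case stops just short of every target: 36 yellow, 8 olive, 16 silver, 18 white, all 1 teal, all 5 violet, 26 purple, 1 cyan — 36 + 8 + 16 + 18 + 1 + 5 + 26 + 1 = 111 balls.
One more ball must push some color to its target, so 111 + 1 = 112.

112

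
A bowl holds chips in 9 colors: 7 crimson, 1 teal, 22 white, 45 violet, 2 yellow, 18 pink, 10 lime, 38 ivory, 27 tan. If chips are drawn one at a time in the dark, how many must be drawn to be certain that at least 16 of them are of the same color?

96

In the worst case we take at most 15 of each color, but all 7 crimson, all 1 teal, all 2 yellow, and all 10 lime (fewer than 15), giving 7 + 1 + 15 + 15 + 2 + 15 + 10 + 15 + 15 = 95.
One more chip then forces some color to 16, so 95 + 1 = 96.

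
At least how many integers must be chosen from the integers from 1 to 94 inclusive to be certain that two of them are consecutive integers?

48

Partition {1, …, 94} into 47 pairs: {1,2}, {3,4}, …, {93,94}.
Choosing 47 integers — say the 47 even numbers 2, 4, …, 94 — takes one from each pair and avoids the property.
Choosing 48 forces two into the same pair by pigeonhole, and those are consecutive. So 48.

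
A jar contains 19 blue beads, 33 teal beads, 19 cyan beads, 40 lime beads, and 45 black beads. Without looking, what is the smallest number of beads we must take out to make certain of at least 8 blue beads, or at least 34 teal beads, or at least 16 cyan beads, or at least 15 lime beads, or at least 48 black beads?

115

The worst case stops just short of every target: 7 blue, 33 teal, 15 cyan, 14 lime, all 45 black — 7 + 33 + 15 + 14 + 45 = 114 beads.
One more bead must push some color to its target, so 114 + 1 = 115.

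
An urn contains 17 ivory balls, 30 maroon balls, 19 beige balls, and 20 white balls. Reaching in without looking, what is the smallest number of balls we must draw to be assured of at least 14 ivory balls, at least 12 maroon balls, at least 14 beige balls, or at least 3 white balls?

The worst case stops just short of every target: 13 ivory, 11 maroon, 13 beige, 2 white — 13 + 11 + 13 + 2 = 39 balls.
One more ball must push some color to its target, so 39 + 1 = 40.

40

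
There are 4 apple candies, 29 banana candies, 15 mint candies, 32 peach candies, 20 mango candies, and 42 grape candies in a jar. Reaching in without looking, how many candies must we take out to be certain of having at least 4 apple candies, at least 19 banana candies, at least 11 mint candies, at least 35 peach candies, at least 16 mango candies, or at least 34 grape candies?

The worst case stops just short of every target: 3 apple, 18 banana, 10 mint, all 32 peach, 15 mango, 33 grape — 3 + 18 + 10 + 32 + 15 + 33 = 111 candies.
One more candy must push some flavor to its target, so 111 + 1 = 112.

112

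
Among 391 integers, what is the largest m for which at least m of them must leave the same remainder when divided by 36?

If each of the 36 residue classes modulo 36 held at most 10, the total would be at most 36 × 10 = 360 < 391, a contradiction.
So at least one holds ⌈391/36⌉ = 11.

11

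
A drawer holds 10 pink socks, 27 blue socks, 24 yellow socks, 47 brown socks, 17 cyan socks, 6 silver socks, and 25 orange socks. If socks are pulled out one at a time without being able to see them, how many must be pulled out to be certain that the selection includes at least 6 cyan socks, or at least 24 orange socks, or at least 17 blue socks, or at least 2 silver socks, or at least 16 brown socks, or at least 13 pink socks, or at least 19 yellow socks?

89

The worst case stops just short of every target: all 10 pink, 16 blue, 18 yellow, 15 brown, 5 cyan, 1 silver, 23 orange — 10 + 16 + 18 + 15 + 5 + 1 + 23 = 88 socks.
One more sock must push some color to its target, so 88 + 1 = 89.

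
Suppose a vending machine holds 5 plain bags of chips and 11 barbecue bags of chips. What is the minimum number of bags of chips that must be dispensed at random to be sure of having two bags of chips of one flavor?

3

Treat the 2 flavors as pigeonholes.
The worst case takes 1 bag of chips of each flavor without reaching 2 of any: 2 × 1 = 2.
The next bag of chips must bring some flavor to 2, so 2 + 1 = 3.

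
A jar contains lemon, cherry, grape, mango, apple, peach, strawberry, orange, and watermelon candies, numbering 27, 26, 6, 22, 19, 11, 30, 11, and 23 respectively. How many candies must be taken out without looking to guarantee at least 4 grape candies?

173

The worst case draws every non-grape candy first: 27 + 26 + 22 + 19 + 11 + 30 + 11 + 23 = 169.
The next 4 draws are then forced to be grape, giving 169 + 4 = 173.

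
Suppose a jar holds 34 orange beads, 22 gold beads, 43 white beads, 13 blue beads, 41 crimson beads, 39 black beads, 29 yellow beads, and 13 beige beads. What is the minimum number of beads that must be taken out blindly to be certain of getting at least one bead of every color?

222

The hardest color to obtain is blue: we could draw every other bead first — 234 − 13 = 221 beads — without a single blue one.
The next draw must be blue, so 221 + 1 = 222.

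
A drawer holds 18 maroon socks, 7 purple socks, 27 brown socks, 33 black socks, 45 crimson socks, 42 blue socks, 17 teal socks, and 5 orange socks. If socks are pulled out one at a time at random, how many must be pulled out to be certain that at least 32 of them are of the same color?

Treat the 8 colors as pigeonholes.
In the worst case we take at most 31 of each color, but all 18 maroon, all 7 purple, all 27 brown, all 17 teal, and all 5 orange (fewer than 31), giving 18 + 7 + 27 + 31 + 31 + 31 + 17 + 5 = 167.
One more sock then forces some color to 32, so 167 + 1 = 168.

168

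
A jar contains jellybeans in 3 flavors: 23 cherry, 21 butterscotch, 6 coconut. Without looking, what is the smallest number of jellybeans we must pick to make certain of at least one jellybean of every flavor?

45

The hardest flavor to obtain is coconut: we could draw every other jellybean first — 50 − 6 = 44 jellybeans — without a single coconut one.
The next draw must be coconut, so 44 + 1 = 45.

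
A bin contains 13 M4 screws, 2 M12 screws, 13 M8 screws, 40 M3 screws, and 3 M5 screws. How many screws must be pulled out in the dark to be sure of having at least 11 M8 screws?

The worst case draws every non-M8 screw first: 13 + 2 + 40 + 3 = 58.
The next 11 draws are then forced to be M8, giving 58 + 11 = 69.

69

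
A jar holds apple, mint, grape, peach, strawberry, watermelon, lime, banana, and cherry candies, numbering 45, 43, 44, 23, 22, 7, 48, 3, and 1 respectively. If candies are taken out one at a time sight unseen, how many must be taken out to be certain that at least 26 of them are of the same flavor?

157

Treat the 9 flavors as pigeonholes.
In the worst case we take at most 25 of each flavor, but all 23 peach, all 22 strawberry, all 7 watermelon, all 3 banana, and all 1 cherry (fewer than 25), giving 25 + 25 + 25 + 23 + 22 + 7 + 25 + 3 + 1 = 156.
One more candy then forces some flavor to 26, so 156 + 1 = 157.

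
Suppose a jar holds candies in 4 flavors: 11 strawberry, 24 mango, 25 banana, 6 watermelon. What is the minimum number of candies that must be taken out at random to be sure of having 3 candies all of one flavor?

9

Treat the 4 flavors as pigeonholes.
The worst case takes 2 candies of each flavor without reaching 3 of any: 4 × 2 = 8.
The next candy must bring some flavor to 3, so 8 + 1 = 9.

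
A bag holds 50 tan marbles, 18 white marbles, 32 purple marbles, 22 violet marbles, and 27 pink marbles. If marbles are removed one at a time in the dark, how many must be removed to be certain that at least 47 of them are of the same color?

146

In the worst case we take at most 46 of each color, but all 18 white, all 32 purple, all 22 violet, and all 27 pink (fewer than 46), giving 46 + 18 + 32 + 22 + 27 = 145.
One more marble then forces some color to 47, so 145 + 1 = 146.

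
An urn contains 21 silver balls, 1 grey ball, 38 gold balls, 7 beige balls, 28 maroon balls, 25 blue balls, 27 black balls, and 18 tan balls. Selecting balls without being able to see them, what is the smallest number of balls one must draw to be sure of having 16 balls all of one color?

Treat the 8 colors as pigeonholes.
In the worst case we take at most 15 of each color, but all 1 grey and all 7 beige (fewer than 15), giving 15 + 1 + 15 + 7 + 15 + 15 + 15 + 15 = 98.
One more ball then forces some color to 16, so 98 + 1 = 99.

99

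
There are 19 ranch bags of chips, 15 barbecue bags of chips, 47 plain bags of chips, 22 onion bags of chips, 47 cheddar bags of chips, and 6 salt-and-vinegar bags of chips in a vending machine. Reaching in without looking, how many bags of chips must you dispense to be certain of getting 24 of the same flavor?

In the worst case we take at most 23 of each flavor, but all 19 ranch, all 15 barbecue, all 22 onion, and all 6 salt-and-vinegar (fewer than 23), giving 19 + 15 + 23 + 22 + 23 + 6 = 108.
One more bag of chips then forces some flavor to 24, so 108 + 1 = 109.

109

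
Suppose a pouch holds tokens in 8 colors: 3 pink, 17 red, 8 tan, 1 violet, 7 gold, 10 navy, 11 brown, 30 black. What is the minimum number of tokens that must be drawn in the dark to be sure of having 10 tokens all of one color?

56

Treat the 8 colors as pigeonholes.
In the worst case we take at most 9 of each color, but all 3 pink, all 8 tan, all 1 violet, and all 7 gold (fewer than 9), giving 3 + 9 + 8 + 1 + 7 + 9 + 9 + 9 = 55.
One more token then forces some color to 10, so 55 + 1 = 56.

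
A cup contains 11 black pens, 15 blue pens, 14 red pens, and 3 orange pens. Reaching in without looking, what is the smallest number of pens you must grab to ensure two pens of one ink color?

The worst case takes 1 pen of each ink color without reaching 2 of any: 4 × 1 = 4.
The next pen must bring some ink color to 2, so 4 + 1 = 5.

5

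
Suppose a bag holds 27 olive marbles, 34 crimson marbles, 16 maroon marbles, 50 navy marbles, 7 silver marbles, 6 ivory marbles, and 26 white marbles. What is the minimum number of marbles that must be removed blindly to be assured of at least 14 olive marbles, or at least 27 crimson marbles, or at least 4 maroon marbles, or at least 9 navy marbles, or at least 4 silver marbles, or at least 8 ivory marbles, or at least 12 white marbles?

71

Each of the 7 colors has its own threshold; avoid all of them simultaneously.
The worst case stops just short of every target: 13 olive, 26 crimson, 3 maroon, 8 navy, 3 silver, all 6 ivory, 11 white — 13 + 26 + 3 + 8 + 3 + 6 + 11 = 70 marbles.
One more marble must push some color to its target, so 70 + 1 = 71.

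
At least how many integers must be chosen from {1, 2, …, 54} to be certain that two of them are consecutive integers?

28

Partition {1, …, 54} into 27 pairs: {1,2}, {3,4}, …, {53,54}.
Choosing 27 integers — say the 27 even numbers 2, 4, …, 54 — takes one from each pair and avoids the property.
Choosing 28 forces two into the same pair by pigeonhole, and those are consecutive. So 28.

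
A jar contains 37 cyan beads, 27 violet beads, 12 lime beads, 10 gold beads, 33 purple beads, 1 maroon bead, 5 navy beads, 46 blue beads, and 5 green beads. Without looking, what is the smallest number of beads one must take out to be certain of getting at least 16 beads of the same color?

94

In the worst case we take at most 15 of each color, but all 12 lime, all 10 gold, all 1 maroon, all 5 navy, and all 5 green (fewer than 15), giving 15 + 15 + 12 + 10 + 15 + 1 + 5 + 15 + 5 = 93.
One more bead then forces some color to 16, so 93 + 1 = 94.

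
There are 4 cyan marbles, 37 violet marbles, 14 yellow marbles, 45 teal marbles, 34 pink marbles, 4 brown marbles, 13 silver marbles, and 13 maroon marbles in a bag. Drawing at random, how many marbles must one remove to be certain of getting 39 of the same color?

158

In the worst case we take at most 38 of each color, but all 4 cyan, all 37 violet, all 14 yellow, all 34 pink, all 4 brown, all 13 silver, and all 13 maroon (fewer than 38), giving 4 + 37 + 14 + 38 + 34 + 4 + 13 + 13 = 157.
One more marble then forces some color to 39, so 157 + 1 = 158.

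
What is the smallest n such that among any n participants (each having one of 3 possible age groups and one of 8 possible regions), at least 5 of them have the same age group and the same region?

There are 3 × 8 = 24 (age group, region) combinations acting as pigeonholes.
With 24 × 4 = 96 participants we could place exactly 4 in each, with no (age group, region) pair reaching 5.
One more forces some (age group, region) pair to hold 5, so 96 + 1 = 97.

97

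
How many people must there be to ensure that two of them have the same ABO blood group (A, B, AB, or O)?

5

There are 4 ABO blood groups acting as pigeonholes.
With 4 people we could place one in each, avoiding any repeat.
One more forces some class to hold 2, so 4 + 1 = 5.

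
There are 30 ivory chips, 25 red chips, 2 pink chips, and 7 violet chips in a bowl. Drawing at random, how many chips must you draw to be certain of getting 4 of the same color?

Treat the 4 colors as pigeonholes.
In the worst case we take at most 3 of each color, but all 2 pink (fewer than 3), giving 3 + 3 + 2 + 3 = 11.
One more chip then forces some color to 4, so 11 + 1 = 12.

12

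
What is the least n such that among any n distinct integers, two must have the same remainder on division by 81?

82

Two integers differ by a multiple of 81 exactly when they share a remainder mod 81.
There are 81 residue classes mod 81, so 81 integers can all lie in distinct classes.
One more integer must repeat a residue, giving a difference divisible by 81. So n = 81 + 1 = 82.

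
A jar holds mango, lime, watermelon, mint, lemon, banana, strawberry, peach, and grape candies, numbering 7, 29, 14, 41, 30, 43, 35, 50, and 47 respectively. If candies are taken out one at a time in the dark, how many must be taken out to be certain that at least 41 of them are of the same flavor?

In the worst case we take at most 40 of each flavor, but all 7 mango, all 29 lime, all 14 watermelon, all 30 lemon, and all 35 strawberry (fewer than 40), giving 7 + 29 + 14 + 40 + 30 + 40 + 35 + 40 + 40 = 275.
One more candy then forces some flavor to 41, so 275 + 1 = 276.

276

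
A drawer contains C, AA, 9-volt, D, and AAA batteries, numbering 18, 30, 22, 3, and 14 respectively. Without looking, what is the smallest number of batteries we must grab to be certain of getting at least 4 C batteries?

The worst case draws every non-C battery first: 30 + 22 + 3 + 14 = 69.
The next 4 draws are then forced to be C, giving 69 + 4 = 73.

73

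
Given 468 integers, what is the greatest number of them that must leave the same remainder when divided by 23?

21

The 468 integers fall into 23 residue classes modulo 23.
If each of the 23 residue classes modulo 23 held at most 20, the total would be at most 23 × 20 = 460 < 468, a contradiction.
So at least one holds ⌈468/23⌉ = 21.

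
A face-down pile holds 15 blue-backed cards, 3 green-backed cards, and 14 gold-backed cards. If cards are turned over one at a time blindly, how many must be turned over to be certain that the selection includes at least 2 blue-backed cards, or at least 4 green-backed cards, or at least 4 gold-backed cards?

Each of the 3 back colors has its own threshold; avoid all of them simultaneously.
The worst case stops just short of every target: 1 blue-backed, 3 green-backed, 3 gold-backed — 1 + 3 + 3 = 7 cards.
One more card must push some back color to its target, so 7 + 1 = 8.

8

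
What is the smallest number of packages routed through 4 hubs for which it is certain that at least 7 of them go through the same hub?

There are 4 hubs acting as pigeonholes.
With 4 × 6 = 24 packages we could place exactly 6 in each, with no class reaching 7.
One more forces some class to hold 7, so 24 + 1 = 25.

25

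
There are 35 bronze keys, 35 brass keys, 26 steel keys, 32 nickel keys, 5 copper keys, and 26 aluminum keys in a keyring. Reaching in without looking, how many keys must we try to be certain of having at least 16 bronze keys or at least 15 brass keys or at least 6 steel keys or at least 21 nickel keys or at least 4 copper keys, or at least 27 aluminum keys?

The worst case stops just short of every target: 15 bronze, 14 brass, 5 steel, 20 nickel, 3 copper, 26 aluminum — 15 + 14 + 5 + 20 + 3 + 26 = 83 keys.
One more key must push some type to its target, so 83 + 1 = 84.

84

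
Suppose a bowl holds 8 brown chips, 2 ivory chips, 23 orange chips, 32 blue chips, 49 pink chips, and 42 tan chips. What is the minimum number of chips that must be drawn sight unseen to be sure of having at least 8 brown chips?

156

The worst case draws every non-brown chip first: 2 + 23 + 32 + 49 + 42 = 148.
The next 8 draws are then forced to be brown, giving 148 + 8 = 156.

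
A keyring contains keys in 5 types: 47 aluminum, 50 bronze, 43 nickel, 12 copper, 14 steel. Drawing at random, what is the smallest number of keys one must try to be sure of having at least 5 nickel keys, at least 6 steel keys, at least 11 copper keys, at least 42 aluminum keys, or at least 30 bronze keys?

The worst case stops just short of every target: 41 aluminum, 29 bronze, 4 nickel, 10 copper, 5 steel — 41 + 29 + 4 + 10 + 5 = 89 keys.
One more key must push some type to its target, so 89 + 1 = 90.

90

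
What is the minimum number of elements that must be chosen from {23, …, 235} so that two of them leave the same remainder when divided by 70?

Use the pigeonhole principle on residue classes: group the integers by remainder mod 70; there are 70 residue classes, each nonempty in this range.
Choosing one from each class (70 integers) avoids any shared remainder.
One more choice must repeat a class, so two differ by a multiple of 70. Hence 70 + 1 = 71.

71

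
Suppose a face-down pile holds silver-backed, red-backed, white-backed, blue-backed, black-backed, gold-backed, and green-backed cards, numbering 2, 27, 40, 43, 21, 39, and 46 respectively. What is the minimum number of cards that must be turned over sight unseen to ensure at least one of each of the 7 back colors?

217

The hardest back color to obtain is silver-backed: we could draw every other card first — 218 − 2 = 216 cards — without a single silver-backed one.
The next draw must be silver-backed, so 216 + 1 = 217.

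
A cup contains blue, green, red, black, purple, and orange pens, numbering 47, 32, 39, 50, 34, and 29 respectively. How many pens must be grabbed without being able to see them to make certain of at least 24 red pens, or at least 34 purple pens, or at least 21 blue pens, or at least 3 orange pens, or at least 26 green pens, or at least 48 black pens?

The worst case stops just short of every target: 20 blue, 25 green, 23 red, 47 black, 33 purple, 2 orange — 20 + 25 + 23 + 47 + 33 + 2 = 150 pens.
One more pen must push some ink color to its target, so 150 + 1 = 151.

151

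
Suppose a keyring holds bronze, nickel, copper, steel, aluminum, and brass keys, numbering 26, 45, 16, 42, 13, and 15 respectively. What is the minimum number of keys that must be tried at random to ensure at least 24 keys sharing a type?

114

In the worst case we take at most 23 of each type, but all 16 copper, all 13 aluminum, and all 15 brass (fewer than 23), giving 23 + 23 + 16 + 23 + 13 + 15 = 113.
One more key then forces some type to 24, so 113 + 1 = 114.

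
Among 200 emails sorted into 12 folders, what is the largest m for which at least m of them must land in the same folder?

The 200 emails fall into 12 folders.
If each of the 12 folders held at most 16, the total would be at most 12 × 16 = 192 < 200, a contradiction.
So at least one holds ⌈200/12⌉ = 17.

17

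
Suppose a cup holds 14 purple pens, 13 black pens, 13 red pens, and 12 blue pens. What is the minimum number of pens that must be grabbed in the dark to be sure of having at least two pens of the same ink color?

The worst case takes 1 pen of each ink color without reaching 2 of any: 4 × 1 = 4.
The next pen must bring some ink color to 2, so 4 + 1 = 5.

5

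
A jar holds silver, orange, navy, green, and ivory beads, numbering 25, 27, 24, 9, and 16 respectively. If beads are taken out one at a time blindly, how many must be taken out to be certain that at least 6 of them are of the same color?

The worst case takes 5 beads of each color without reaching 6 of any: 5 × 5 = 25.
The next bead must bring some color to 6, so 25 + 1 = 26.

26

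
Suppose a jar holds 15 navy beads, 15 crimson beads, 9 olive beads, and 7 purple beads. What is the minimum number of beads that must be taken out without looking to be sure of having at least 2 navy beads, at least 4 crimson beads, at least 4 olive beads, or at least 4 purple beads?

Each of the 4 colors has its own threshold; avoid all of them simultaneously.
The worst case stops just short of every target: 1 navy, 3 crimson, 3 olive, 3 purple — 1 + 3 + 3 + 3 = 10 beads.
One more bead must push some color to its target, so 10 + 1 = 11.

11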